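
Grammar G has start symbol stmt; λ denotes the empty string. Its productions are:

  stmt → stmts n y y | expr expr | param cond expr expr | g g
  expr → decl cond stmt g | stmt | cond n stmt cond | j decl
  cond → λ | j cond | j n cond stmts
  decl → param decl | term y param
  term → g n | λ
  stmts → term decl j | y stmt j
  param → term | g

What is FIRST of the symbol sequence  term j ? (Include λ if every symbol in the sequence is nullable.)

{ g, j }

Add FIRST(term)\{λ} = { g }; term is nullable, continue.
j is a terminal; add {j} and stop.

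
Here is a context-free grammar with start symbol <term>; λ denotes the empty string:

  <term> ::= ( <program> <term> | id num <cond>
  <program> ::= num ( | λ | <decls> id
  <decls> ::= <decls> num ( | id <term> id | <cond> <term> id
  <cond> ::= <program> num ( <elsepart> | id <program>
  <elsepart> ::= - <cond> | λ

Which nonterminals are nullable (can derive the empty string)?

{ <elsepart>, <program> }

Directly nullable (have an λ-production): <program>, <elsepart>.
No other nonterminal has a production whose RHS symbols are all nullable.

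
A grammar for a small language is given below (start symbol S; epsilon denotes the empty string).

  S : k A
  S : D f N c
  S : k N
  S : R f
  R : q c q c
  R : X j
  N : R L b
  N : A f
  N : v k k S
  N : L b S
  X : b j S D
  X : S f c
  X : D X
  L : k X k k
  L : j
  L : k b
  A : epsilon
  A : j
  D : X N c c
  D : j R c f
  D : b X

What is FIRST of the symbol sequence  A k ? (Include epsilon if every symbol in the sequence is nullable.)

Add FIRST(A)\{epsilon} = { j }; A is nullable, continue.
k is a terminal; add {k} and stop.

{ j, k }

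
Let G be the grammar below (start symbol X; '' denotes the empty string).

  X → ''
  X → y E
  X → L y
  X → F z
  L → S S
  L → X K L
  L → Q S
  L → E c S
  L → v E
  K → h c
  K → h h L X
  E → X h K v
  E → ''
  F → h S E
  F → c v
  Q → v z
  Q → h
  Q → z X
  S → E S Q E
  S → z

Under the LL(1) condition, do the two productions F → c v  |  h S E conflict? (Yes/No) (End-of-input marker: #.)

FIRST(c v) = { c } and FIRST(h S E) = { h }.
The FIRST sets are disjoint and neither alternative is nullable — no conflict.

No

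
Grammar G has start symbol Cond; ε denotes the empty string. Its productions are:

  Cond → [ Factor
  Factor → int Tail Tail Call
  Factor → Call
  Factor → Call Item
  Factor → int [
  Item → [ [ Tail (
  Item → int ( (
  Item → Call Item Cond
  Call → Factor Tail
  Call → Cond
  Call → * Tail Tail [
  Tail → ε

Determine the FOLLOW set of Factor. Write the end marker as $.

In Cond → [ Factor: Factor is at the end, add FOLLOW(Cond) = { $, *, [, int }.
In Call → Factor Tail: add FIRST(Tail)\{ε} = {  }.
  Since Tail is nullable, also add FOLLOW(Call) = { $, *, [, int }.
Union: FOLLOW(Factor) = { $, *, [, int }.

{ $, *, [, int }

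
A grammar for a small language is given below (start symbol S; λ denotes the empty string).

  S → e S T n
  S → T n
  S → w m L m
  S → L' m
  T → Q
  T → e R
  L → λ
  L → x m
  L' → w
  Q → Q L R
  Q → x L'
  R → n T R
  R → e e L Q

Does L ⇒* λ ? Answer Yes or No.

L has an λ-production, so L ⇒ λ.

Yes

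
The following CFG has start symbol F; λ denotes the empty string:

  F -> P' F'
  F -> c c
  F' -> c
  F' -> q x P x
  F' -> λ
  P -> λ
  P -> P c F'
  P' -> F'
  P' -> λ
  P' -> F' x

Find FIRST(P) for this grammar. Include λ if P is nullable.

{ c, λ }

P -> λ contributes λ.
From P -> P c F': P nullable, take FIRST(P) ∪ {c} = { c }.
Union: FIRST(P) = { c, λ }.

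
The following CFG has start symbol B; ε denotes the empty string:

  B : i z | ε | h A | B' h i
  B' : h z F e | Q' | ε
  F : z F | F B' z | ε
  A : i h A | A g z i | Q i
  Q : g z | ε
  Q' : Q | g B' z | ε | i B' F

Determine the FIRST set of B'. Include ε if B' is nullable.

B' : h z F e contributes {h}.
From B' : Q': add FIRST(Q') = { g, i, ε } (including ε since Q' is nullable).
B' : ε contributes ε.
Union: FIRST(B') = { g, h, i, ε }.

{ g, h, i, ε }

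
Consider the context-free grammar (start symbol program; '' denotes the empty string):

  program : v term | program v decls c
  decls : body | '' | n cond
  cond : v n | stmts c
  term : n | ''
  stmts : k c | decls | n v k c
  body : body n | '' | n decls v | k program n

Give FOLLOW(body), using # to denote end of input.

In decls : body: body is at the end, add FOLLOW(decls) = { c, v }.
In body : body n: add FIRST(n) = { n }.
Union: FOLLOW(body) = { c, n, v }.

{ c, n, v }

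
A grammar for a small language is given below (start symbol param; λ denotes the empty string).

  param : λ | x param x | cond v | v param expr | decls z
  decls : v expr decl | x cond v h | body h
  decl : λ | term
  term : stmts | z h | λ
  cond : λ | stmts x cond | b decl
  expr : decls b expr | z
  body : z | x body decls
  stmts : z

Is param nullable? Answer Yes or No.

Yes

param has an λ-production, so param ⇒ λ.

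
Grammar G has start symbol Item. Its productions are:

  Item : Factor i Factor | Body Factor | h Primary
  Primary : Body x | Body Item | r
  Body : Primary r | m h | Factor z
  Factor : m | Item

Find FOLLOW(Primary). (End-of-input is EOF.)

{ EOF, i, r, z }

In Item : h Primary: Primary is at the end, add FOLLOW(Item) = { EOF, i, r, z }.
In Body : Primary r: add FIRST(r) = { r }.
Union: FOLLOW(Primary) = { EOF, i, r, z }.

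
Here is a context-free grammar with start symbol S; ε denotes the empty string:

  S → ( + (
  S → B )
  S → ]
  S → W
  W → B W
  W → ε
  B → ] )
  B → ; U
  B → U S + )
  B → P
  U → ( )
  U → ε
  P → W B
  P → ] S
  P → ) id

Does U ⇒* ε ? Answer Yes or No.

U has an ε-production, so U ⇒ ε.

Yes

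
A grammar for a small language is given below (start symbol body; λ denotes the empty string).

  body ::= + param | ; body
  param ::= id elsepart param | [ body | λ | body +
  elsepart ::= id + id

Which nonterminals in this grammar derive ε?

Directly nullable (have an λ-production): param.
No other nonterminal has a production whose RHS symbols are all nullable.

{ param }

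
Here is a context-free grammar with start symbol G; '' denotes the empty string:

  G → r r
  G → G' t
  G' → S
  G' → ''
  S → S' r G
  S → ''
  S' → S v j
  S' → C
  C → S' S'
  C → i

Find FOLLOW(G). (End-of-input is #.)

{ #, t, v }

G is the start symbol, so # ∈ FOLLOW(G).
In S → S' r G: G is at the end, add FOLLOW(S) = { t, v }.
Union: FOLLOW(G) = { #, t, v }.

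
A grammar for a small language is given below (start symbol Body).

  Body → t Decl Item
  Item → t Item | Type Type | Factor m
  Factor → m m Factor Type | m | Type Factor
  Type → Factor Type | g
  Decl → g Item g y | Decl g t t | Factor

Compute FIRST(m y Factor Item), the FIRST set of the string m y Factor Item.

m is a terminal; add {m} and stop.

{ m }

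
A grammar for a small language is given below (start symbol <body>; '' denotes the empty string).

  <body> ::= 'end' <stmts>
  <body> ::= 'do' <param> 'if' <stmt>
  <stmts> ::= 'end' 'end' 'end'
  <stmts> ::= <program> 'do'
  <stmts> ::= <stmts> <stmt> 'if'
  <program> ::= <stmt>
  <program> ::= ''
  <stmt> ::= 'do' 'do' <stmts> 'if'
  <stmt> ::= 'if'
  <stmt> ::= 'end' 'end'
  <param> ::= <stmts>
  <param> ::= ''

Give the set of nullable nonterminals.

Directly nullable (have an ''-production): <program>, <param>.
No other nonterminal has a production whose RHS symbols are all nullable.

{ <param>, <program> }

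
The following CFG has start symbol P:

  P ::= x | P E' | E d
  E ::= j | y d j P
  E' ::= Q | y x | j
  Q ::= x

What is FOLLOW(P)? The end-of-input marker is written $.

{ $, d, j, x, y }

P is the start symbol, so $ ∈ FOLLOW(P).
In P ::= P E': add FIRST(E') = { j, x, y }.
In E ::= y d j P: P is at the end, add FOLLOW(E) = { d }.
Union: FOLLOW(P) = { $, d, j, x, y }.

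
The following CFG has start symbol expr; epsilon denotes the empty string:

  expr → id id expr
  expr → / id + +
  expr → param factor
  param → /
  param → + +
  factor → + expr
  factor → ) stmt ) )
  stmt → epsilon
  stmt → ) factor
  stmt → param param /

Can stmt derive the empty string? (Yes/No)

Yes

stmt has an epsilon-production, so stmt ⇒ epsilon.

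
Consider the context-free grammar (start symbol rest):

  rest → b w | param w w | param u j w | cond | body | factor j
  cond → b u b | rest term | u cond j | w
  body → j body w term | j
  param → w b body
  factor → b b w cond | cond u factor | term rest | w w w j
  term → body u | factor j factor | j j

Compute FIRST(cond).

{ b, j, u, w }

cond → b u b contributes {b}.
From cond → rest term: add FIRST(rest) = { b, j, u, w }.
cond → u cond j contributes {u}.
cond → w contributes {w}.
Union: FIRST(cond) = { b, j, u, w }.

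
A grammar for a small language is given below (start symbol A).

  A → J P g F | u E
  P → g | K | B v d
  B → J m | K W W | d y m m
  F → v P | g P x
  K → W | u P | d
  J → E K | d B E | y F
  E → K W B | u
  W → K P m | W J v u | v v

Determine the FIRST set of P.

{ d, g, u, v, y }

P → g contributes {g}.
From P → K: add FIRST(K) = { d, u, v }.
From P → B v d: add FIRST(B) = { d, u, v, y }.
Union: FIRST(P) = { d, g, u, v, y }.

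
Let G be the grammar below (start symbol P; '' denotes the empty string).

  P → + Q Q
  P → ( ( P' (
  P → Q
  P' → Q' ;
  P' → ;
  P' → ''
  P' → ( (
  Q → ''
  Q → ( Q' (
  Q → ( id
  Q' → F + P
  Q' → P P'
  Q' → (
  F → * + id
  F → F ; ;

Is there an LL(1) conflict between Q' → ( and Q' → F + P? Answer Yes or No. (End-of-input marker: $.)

No

FIRST(() = { ( } and FIRST(F + P) = { * }.
The FIRST sets are disjoint and neither alternative is nullable — no conflict.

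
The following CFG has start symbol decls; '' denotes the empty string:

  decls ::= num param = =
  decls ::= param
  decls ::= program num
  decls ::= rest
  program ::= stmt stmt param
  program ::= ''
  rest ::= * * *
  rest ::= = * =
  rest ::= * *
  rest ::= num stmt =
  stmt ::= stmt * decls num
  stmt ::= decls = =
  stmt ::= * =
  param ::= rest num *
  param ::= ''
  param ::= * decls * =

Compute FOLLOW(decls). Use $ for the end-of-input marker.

decls is the start symbol, so $ ∈ FOLLOW(decls).
In stmt ::= stmt * decls num: add FIRST(num) = { num }.
In stmt ::= decls = =: add FIRST(= =) = { = }.
In param ::= * decls * =: add FIRST(* =) = { * }.
Union: FOLLOW(decls) = { $, *, =, num }.

{ $, *, =, num }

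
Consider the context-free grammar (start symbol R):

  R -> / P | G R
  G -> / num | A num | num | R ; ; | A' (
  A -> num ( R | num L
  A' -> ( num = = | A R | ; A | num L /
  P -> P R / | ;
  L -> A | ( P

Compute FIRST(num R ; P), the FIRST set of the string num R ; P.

{ num }

num is a terminal; add {num} and stop.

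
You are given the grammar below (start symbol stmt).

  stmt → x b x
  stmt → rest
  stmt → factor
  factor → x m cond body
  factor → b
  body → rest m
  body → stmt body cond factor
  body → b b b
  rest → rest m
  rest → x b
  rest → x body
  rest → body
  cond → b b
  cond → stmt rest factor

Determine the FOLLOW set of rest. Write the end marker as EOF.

In stmt → rest: rest is at the end, add FOLLOW(stmt) = { EOF, b, x }.
In body → rest m: add FIRST(m) = { m }.
In rest → rest m: add FIRST(m) = { m }.
In cond → stmt rest factor: add FIRST(factor) = { b, x }.
Union: FOLLOW(rest) = { EOF, b, m, x }.

{ EOF, b, m, x }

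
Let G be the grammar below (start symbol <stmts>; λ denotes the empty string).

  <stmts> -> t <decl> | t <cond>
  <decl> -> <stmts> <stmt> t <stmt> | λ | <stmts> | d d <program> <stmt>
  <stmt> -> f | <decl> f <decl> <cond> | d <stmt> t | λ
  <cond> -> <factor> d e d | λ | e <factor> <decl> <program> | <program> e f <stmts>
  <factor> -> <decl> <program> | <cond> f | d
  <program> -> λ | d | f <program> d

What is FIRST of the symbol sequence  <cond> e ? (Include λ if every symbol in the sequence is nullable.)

{ d, e, f, t }

Add FIRST(<cond>)\{λ} = { d, e, f, t }; <cond> is nullable, continue.
e is a terminal; add {e} and stop.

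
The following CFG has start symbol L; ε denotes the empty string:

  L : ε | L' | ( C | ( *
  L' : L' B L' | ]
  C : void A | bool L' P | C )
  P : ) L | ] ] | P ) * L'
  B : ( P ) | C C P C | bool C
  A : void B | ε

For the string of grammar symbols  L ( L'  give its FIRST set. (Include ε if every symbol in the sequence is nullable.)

Add FIRST(L)\{ε} = { (, ] }; L is nullable, continue.
( is a terminal; add {(} and stop.

{ (, ] }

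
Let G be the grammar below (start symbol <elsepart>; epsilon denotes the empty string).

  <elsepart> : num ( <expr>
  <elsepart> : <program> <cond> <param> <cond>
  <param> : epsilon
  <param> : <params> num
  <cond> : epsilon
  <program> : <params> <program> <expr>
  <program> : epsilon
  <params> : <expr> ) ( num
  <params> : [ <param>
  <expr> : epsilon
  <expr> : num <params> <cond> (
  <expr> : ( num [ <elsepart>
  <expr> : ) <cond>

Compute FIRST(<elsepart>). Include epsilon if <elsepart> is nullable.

<elsepart> : num ( <expr> contributes {num}.
From <elsepart> : <program> <cond> <param> <cond>: <program>, <cond>, <param>, <cond> nullable, take FIRST(<program>) ∪ FIRST(<cond>) ∪ FIRST(<param>) ∪ FIRST(<cond>) = { (, ), [, num }; also epsilon since the whole RHS is nullable.
Union: FIRST(<elsepart>) = { (, ), [, num, epsilon }.

{ (, ), [, num, epsilon }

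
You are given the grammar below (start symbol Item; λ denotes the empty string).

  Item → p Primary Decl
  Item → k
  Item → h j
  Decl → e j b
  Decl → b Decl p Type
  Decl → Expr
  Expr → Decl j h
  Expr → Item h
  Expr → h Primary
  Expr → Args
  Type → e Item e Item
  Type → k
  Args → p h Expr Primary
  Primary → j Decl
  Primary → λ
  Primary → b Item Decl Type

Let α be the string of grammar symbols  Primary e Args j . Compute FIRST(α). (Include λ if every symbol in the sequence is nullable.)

{ b, e, j }

Add FIRST(Primary)\{λ} = { b, j }; Primary is nullable, continue.
e is a terminal; add {e} and stop.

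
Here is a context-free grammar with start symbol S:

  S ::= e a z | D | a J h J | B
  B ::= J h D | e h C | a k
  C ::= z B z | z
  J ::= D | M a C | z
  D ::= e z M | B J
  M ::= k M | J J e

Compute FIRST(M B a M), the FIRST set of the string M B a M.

{ a, e, k, z }

Add FIRST(M) = { a, e, k, z }; M is not nullable, stop.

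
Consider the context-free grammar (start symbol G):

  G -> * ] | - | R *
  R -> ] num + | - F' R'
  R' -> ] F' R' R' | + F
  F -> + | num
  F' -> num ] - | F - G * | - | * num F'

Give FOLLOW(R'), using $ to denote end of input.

{ *, +, ] }

In R -> - F' R': R' is at the end, add FOLLOW(R) = { * }.
In R' -> ] F' R' R': add FIRST(R') = { +, ] }.
In R' -> ] F' R' R': R' is at the end, add FOLLOW(R') = { *, +, ] }.
Union: FOLLOW(R') = { *, +, ] }.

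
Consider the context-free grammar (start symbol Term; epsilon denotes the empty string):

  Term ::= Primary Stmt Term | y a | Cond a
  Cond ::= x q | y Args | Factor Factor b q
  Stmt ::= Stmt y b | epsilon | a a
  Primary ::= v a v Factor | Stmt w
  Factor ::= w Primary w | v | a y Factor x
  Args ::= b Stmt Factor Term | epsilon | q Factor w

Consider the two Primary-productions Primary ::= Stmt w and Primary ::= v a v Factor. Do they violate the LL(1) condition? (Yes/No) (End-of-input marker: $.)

FIRST(Stmt w) = { a, w, y } and FIRST(v a v Factor) = { v }.
The FIRST sets are disjoint and neither alternative is nullable — no conflict.

No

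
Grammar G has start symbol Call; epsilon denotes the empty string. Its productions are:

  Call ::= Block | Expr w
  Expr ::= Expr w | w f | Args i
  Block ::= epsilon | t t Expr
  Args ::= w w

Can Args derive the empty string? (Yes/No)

No

Nullable nonterminals: Block, Call.
No production of Args has an RHS whose symbols are all nullable, so Args is not nullable.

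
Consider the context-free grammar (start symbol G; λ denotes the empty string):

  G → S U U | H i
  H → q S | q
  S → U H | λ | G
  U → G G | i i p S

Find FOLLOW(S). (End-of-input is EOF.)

{ EOF, i, q }

In G → S U U: add FIRST(U U) = { i, q }.
In H → q S: S is at the end, add FOLLOW(H) = { EOF, i, q }.
In U → i i p S: S is at the end, add FOLLOW(U) = { EOF, i, q }.
Union: FOLLOW(S) = { EOF, i, q }.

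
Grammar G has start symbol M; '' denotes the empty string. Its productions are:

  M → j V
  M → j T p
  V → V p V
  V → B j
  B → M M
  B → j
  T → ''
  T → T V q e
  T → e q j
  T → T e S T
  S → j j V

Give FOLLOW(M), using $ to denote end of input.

{ $, j }

M is the start symbol, so $ ∈ FOLLOW(M).
In B → M M: add FIRST(M) = { j }.
In B → M M: M is at the end, add FOLLOW(B) = { j }.
Union: FOLLOW(M) = { $, j }.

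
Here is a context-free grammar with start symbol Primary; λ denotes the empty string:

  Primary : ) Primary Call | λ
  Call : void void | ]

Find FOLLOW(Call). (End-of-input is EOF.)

In Primary : ) Primary Call: Call is at the end, add FOLLOW(Primary) = { EOF, ], void }.
Union: FOLLOW(Call) = { EOF, ], void }.

{ EOF, ], void }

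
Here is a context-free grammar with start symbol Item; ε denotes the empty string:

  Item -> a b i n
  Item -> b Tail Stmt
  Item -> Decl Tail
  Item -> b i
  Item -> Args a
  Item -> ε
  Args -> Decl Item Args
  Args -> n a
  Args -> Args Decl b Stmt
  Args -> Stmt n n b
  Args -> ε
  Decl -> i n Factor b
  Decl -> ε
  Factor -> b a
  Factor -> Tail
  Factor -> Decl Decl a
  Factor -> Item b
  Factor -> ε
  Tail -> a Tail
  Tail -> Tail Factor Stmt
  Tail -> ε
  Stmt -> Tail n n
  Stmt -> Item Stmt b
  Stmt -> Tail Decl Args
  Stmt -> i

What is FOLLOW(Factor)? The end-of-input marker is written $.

In Decl -> i n Factor b: add FIRST(b) = { b }.
In Tail -> Tail Factor Stmt: add FIRST(Stmt)\{ε} = { a, b, i, n }.
  Since Stmt is nullable, also add FOLLOW(Tail) = { $, a, b, i, n }.
Union: FOLLOW(Factor) = { $, a, b, i, n }.

{ $, a, b, i, n }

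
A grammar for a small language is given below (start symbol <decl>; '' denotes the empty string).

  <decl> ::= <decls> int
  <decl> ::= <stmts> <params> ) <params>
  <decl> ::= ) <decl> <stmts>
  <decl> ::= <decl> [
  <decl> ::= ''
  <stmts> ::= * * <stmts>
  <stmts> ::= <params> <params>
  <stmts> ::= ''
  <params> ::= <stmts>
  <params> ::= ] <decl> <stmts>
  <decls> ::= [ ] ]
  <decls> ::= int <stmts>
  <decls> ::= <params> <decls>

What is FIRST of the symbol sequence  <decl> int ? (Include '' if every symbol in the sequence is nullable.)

Add FIRST(<decl>)\{''} = { ), *, [, ], int }; <decl> is nullable, continue.
int is a terminal; add {int} and stop.

{ ), *, [, ], int }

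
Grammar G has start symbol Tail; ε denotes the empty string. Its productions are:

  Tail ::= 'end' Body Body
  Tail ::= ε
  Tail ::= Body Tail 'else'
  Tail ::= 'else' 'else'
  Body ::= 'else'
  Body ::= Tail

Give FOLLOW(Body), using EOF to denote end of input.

In Tail ::= 'end' Body Body: add FIRST(Body)\{ε} = { 'else', 'end' }.
  Since Body is nullable, also add FOLLOW(Tail) = { EOF, 'else', 'end' }.
In Tail ::= 'end' Body Body: Body is at the end, add FOLLOW(Tail) = { EOF, 'else', 'end' }.
In Tail ::= Body Tail 'else': add FIRST(Tail 'else') = { 'else', 'end' }.
Union: FOLLOW(Body) = { EOF, 'else', 'end' }.

{ EOF, 'else', 'end' }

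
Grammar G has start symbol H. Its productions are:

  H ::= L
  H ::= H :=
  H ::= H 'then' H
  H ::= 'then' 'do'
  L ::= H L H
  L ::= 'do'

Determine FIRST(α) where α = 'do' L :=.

{ 'do' }

'do' is a terminal; add {'do'} and stop.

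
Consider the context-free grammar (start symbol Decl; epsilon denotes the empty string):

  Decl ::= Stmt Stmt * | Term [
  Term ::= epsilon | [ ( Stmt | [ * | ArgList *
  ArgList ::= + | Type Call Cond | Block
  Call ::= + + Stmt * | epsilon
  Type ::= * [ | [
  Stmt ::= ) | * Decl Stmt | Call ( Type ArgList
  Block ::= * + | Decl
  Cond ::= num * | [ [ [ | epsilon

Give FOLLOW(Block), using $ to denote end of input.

In ArgList ::= Block: Block is at the end, add FOLLOW(ArgList) = { (, ), *, +, [ }.
Union: FOLLOW(Block) = { (, ), *, +, [ }.

{ (, ), *, +, [ }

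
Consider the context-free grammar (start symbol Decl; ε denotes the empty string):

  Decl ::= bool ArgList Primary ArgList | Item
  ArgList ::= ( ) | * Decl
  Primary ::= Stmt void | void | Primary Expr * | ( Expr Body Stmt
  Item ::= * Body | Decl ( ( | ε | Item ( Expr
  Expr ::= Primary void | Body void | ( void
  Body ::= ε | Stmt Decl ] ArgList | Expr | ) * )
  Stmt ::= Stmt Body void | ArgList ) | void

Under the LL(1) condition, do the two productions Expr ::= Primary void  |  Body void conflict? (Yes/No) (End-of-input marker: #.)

Yes

FIRST(Primary void) = { (, *, void } and FIRST(Body void) = { (, ), *, void }.
Both contain (, so the two alternatives are not disjoint — LL(1) conflict.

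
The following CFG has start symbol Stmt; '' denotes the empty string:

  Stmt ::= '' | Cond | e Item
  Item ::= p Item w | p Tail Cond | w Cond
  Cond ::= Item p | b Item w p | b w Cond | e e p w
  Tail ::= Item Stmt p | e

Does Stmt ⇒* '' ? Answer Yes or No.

Yes

Stmt has an ''-production, so Stmt ⇒ ''.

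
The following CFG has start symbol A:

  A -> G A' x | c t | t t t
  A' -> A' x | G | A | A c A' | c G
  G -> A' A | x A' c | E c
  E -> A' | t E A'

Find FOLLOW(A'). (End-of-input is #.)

In A -> G A' x: add FIRST(x) = { x }.
In A' -> A' x: add FIRST(x) = { x }.
In A' -> A c A': A' is at the end, add FOLLOW(A') = { c, t, x }.
In G -> A' A: add FIRST(A) = { c, t, x }.
In G -> x A' c: add FIRST(c) = { c }.
In E -> A': A' is at the end, add FOLLOW(E) = { c, t, x }.
In E -> t E A': A' is at the end, add FOLLOW(E) = { c, t, x }.
Union: FOLLOW(A') = { c, t, x }.

{ c, t, x }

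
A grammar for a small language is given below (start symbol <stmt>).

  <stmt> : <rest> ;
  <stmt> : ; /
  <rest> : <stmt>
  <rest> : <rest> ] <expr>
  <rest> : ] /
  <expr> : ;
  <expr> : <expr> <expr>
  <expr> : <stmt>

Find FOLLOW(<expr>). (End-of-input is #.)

In <rest> : <rest> ] <expr>: <expr> is at the end, add FOLLOW(<rest>) = { ;, ] }.
In <expr> : <expr> <expr>: add FIRST(<expr>) = { ;, ] }.
In <expr> : <expr> <expr>: <expr> is at the end, add FOLLOW(<expr>) = { ;, ] }.
Union: FOLLOW(<expr>) = { ;, ] }.

{ ;, ] }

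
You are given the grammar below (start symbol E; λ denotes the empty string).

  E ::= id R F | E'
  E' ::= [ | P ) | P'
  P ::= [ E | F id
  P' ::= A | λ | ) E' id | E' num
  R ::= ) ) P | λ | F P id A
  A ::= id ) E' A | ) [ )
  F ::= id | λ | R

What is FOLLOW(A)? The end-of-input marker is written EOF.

In P' ::= A: A is at the end, add FOLLOW(P') = { EOF, ), [, id, num }.
In R ::= F P id A: A is at the end, add FOLLOW(R) = { EOF, ), [, id }.
In A ::= id ) E' A: A is at the end, add FOLLOW(A) = { EOF, ), [, id, num }.
Union: FOLLOW(A) = { EOF, ), [, id, num }.

{ EOF, ), [, id, num }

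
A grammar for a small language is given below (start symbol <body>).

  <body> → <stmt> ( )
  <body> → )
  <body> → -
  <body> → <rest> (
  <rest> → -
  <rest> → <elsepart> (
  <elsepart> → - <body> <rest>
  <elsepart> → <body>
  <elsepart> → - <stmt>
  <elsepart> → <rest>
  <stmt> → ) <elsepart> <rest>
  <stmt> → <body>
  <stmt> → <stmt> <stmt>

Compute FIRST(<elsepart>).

{ ), - }

<elsepart> → - <body> <rest> contributes {-}.
From <elsepart> → <body>: add FIRST(<body>) = { ), - }.
<elsepart> → - <stmt> contributes {-}.
From <elsepart> → <rest>: add FIRST(<rest>) = { ), - }.
Union: FIRST(<elsepart>) = { ), - }.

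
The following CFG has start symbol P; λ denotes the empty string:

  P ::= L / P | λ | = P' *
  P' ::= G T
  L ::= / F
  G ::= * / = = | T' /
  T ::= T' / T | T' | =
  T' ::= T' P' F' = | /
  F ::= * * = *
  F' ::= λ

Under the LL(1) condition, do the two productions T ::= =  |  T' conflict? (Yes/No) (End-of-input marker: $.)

FIRST(=) = { = } and FIRST(T') = { / }.
The FIRST sets are disjoint and neither alternative is nullable — no conflict.

No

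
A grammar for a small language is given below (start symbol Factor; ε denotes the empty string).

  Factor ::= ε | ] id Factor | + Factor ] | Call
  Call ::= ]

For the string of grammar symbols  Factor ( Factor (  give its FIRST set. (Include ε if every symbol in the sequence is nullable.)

{ (, +, ] }

Add FIRST(Factor)\{ε} = { +, ] }; Factor is nullable, continue.
( is a terminal; add {(} and stop.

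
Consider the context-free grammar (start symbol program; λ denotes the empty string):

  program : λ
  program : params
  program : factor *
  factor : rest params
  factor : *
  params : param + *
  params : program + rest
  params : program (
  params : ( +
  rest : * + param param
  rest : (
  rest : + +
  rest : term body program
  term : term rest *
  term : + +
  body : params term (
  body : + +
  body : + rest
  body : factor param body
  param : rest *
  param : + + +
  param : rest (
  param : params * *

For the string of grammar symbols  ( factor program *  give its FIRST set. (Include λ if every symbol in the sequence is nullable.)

( is a terminal; add {(} and stop.

{ ( }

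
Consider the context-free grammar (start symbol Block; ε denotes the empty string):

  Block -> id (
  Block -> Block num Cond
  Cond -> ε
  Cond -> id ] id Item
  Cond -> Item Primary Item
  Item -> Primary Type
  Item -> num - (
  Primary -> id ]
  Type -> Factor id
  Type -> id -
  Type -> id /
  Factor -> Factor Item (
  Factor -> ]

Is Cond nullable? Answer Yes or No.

Cond has an ε-production, so Cond ⇒ ε.

Yes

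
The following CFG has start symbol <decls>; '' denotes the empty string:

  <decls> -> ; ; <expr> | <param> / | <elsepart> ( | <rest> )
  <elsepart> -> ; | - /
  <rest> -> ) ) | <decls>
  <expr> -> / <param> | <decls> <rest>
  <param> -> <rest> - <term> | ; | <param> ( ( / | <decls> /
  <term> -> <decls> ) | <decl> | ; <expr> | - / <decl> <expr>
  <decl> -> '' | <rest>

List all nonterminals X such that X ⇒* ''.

{ <decl>, <term> }

Directly nullable (have an ''-production): <decl>.
<term> -> <decl> with every symbol nullable, so <term> is nullable.
No other nonterminal has a production whose RHS symbols are all nullable.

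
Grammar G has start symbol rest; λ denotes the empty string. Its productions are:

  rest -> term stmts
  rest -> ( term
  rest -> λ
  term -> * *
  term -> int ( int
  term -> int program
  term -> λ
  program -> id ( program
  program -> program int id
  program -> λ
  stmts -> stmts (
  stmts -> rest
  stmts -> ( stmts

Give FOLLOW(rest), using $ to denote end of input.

{ $, ( }

rest is the start symbol, so $ ∈ FOLLOW(rest).
In stmts -> rest: rest is at the end, add FOLLOW(stmts) = { $, ( }.
Union: FOLLOW(rest) = { $, ( }.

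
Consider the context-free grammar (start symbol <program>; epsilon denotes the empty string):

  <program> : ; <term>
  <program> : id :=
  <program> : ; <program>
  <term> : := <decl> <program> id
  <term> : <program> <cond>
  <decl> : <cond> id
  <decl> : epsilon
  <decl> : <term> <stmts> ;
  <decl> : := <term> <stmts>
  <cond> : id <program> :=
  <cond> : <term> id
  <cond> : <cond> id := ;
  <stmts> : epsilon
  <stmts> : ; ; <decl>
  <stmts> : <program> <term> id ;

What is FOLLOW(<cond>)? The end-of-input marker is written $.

{ $, :=, ;, id }

In <term> : <program> <cond>: <cond> is at the end, add FOLLOW(<term>) = { $, :=, ;, id }.
In <decl> : <cond> id: add FIRST(id) = { id }.
In <cond> : <cond> id := ;: add FIRST(id := ;) = { id }.
Union: FOLLOW(<cond>) = { $, :=, ;, id }.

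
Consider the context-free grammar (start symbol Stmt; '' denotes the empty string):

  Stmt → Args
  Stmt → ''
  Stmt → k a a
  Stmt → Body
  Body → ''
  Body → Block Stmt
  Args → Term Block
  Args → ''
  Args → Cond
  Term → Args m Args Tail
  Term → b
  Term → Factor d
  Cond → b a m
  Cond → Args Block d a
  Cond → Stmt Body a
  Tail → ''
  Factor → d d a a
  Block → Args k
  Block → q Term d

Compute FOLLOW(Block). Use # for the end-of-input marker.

In Body → Block Stmt: add FIRST(Stmt)\{''} = { a, b, d, k, m, q }.
  Since Stmt is nullable, also add FOLLOW(Body) = { #, a, b, d, k, m, q }.
In Args → Term Block: Block is at the end, add FOLLOW(Args) = { #, a, b, d, k, m, q }.
In Cond → Args Block d a: add FIRST(d a) = { d }.
Union: FOLLOW(Block) = { #, a, b, d, k, m, q }.

{ #, a, b, d, k, m, q }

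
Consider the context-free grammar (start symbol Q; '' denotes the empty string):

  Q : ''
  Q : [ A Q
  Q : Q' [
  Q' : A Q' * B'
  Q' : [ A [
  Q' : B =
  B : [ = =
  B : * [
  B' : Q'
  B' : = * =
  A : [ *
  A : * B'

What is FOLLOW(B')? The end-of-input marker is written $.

In Q' : A Q' * B': B' is at the end, add FOLLOW(Q') = { $, *, [ }.
In A : * B': B' is at the end, add FOLLOW(A) = { $, *, [ }.
Union: FOLLOW(B') = { $, *, [ }.

{ $, *, [ }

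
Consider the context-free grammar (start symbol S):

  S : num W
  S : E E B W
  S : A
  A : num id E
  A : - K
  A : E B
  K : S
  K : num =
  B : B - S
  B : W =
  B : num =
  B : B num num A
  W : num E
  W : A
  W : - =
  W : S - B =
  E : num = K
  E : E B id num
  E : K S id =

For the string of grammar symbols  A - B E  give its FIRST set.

Add FIRST(A) = { -, num }; A is not nullable, stop.

{ -, num }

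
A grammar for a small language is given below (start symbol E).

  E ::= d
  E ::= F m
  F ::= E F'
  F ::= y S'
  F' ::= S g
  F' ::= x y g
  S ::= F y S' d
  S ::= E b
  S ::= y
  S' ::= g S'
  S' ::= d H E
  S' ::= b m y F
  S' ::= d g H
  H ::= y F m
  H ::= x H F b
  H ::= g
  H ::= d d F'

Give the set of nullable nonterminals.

{ } (none)

No nonterminal has an empty production or an RHS whose symbols are all nullable.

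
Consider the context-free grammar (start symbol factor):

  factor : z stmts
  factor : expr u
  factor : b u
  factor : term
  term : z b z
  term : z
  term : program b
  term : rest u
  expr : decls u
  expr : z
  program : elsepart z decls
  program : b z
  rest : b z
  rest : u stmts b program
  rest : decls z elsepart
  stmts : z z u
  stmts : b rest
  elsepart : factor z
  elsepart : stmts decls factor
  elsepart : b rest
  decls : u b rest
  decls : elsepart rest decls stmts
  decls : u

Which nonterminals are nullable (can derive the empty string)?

No nonterminal has an empty production or an RHS whose symbols are all nullable.

{ } (none)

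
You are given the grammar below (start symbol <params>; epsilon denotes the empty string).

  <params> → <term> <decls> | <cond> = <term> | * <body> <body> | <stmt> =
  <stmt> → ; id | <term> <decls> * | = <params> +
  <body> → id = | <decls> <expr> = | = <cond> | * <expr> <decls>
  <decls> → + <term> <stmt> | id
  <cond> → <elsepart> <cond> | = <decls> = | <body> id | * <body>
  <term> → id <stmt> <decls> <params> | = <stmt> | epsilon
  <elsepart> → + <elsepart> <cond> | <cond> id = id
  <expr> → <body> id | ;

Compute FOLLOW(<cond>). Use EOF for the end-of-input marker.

In <params> → <cond> = <term>: add FIRST(= <term>) = { = }.
In <body> → = <cond>: <cond> is at the end, add FOLLOW(<body>) = { EOF, *, +, ;, =, id }.
In <cond> → <elsepart> <cond>: <cond> is at the end, add FOLLOW(<cond>) = { EOF, *, +, ;, =, id }.
In <elsepart> → + <elsepart> <cond>: <cond> is at the end, add FOLLOW(<elsepart>) = { *, +, =, id }.
In <elsepart> → <cond> id = id: add FIRST(id = id) = { id }.
Union: FOLLOW(<cond>) = { EOF, *, +, ;, =, id }.

{ EOF, *, +, ;, =, id }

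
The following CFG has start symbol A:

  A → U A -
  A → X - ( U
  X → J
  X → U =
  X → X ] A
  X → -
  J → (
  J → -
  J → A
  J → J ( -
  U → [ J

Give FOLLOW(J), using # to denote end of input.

{ #, (, -, =, [, ] }

In X → J: J is at the end, add FOLLOW(X) = { -, ] }.
In J → J ( -: add FIRST(( -) = { ( }.
In U → [ J: J is at the end, add FOLLOW(U) = { #, (, -, =, [, ] }.
Union: FOLLOW(J) = { #, (, -, =, [, ] }.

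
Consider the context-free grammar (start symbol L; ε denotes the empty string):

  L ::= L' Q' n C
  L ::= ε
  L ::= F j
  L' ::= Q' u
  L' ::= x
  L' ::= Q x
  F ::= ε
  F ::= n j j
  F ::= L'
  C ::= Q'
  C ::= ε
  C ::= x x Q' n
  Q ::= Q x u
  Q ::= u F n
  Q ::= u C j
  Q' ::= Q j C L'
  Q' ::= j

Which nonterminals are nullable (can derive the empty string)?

{ C, F, L }

Directly nullable (have an ε-production): L, F, C.
No other nonterminal has a production whose RHS symbols are all nullable.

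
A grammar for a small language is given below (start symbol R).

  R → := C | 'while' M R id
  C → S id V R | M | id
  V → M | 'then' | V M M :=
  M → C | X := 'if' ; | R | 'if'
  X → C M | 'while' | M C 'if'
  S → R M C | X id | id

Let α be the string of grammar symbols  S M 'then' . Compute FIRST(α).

{ 'if', 'while', :=, id }

Add FIRST(S) = { 'if', 'while', :=, id }; S is not nullable, stop.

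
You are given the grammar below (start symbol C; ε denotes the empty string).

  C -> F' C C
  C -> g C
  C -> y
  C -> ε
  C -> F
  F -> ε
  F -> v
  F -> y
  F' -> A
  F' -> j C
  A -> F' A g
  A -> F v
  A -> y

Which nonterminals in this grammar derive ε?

Directly nullable (have an ε-production): C, F.
No other nonterminal has a production whose RHS symbols are all nullable.

{ C, F }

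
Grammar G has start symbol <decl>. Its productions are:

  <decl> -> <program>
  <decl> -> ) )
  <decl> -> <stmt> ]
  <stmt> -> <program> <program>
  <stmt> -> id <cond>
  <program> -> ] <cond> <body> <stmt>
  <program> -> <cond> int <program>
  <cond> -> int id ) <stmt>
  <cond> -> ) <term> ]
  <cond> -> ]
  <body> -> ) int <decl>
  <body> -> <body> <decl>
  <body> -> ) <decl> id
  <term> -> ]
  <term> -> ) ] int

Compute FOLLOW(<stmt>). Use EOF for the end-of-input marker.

{ EOF, ), ], id, int }

In <decl> -> <stmt> ]: add FIRST(]) = { ] }.
In <program> -> ] <cond> <body> <stmt>: <stmt> is at the end, add FOLLOW(<program>) = { EOF, ), ], id, int }.
In <cond> -> int id ) <stmt>: <stmt> is at the end, add FOLLOW(<cond>) = { EOF, ), ], id, int }.
Union: FOLLOW(<stmt>) = { EOF, ), ], id, int }.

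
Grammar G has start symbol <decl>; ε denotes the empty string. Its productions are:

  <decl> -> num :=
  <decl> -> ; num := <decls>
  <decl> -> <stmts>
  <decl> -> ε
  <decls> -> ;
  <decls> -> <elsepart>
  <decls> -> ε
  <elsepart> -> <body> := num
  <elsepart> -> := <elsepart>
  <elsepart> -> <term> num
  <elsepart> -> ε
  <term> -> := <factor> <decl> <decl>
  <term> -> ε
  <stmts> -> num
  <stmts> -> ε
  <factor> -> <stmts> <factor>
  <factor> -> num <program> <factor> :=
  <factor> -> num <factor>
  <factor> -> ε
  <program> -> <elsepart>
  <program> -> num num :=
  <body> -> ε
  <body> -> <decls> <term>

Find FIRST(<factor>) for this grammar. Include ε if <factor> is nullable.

{ num, ε }

From <factor> -> <stmts> <factor>: <stmts>, <factor> nullable, take FIRST(<stmts>) ∪ FIRST(<factor>) = { num }; also ε since the whole RHS is nullable.
<factor> -> num <program> <factor> := contributes {num}.
<factor> -> num <factor> contributes {num}.
<factor> -> ε contributes ε.
Union: FIRST(<factor>) = { num, ε }.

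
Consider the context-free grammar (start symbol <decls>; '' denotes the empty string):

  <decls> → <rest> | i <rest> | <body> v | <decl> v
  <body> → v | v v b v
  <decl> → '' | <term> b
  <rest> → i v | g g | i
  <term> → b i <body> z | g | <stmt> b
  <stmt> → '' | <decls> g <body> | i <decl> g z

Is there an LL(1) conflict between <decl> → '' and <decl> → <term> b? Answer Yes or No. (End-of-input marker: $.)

Yes

FIRST('') = { '' } and FIRST(<term> b) = { b, g, i, v }.
The first alternative is nullable and FOLLOW(<decl>) = { g, v } shares g with FIRST of the second — conflict.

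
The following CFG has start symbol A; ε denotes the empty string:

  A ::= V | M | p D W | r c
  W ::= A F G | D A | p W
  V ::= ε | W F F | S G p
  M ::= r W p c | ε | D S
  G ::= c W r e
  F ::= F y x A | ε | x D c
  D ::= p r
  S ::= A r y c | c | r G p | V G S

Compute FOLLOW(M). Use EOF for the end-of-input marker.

In A ::= M: M is at the end, add FOLLOW(A) = { EOF, c, p, r, x, y }.
Union: FOLLOW(M) = { EOF, c, p, r, x, y }.

{ EOF, c, p, r, x, y }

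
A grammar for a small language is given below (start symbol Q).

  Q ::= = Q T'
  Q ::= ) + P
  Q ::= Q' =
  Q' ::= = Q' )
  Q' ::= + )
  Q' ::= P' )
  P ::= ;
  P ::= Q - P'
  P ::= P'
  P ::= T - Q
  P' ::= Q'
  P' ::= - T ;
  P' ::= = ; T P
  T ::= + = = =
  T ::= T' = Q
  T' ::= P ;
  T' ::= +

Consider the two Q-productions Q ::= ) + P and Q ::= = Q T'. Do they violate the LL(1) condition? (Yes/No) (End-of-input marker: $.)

FIRST() + P) = { ) } and FIRST(= Q T') = { = }.
The FIRST sets are disjoint and neither alternative is nullable — no conflict.

No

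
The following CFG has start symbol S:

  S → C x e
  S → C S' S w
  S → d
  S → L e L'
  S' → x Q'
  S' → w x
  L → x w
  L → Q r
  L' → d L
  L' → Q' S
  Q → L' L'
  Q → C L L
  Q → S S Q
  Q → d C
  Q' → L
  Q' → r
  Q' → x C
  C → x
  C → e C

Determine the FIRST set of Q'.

{ d, e, r, x }

From Q' → L: add FIRST(L) = { d, e, r, x }.
Q' → r contributes {r}.
Q' → x C contributes {x}.
Union: FIRST(Q') = { d, e, r, x }.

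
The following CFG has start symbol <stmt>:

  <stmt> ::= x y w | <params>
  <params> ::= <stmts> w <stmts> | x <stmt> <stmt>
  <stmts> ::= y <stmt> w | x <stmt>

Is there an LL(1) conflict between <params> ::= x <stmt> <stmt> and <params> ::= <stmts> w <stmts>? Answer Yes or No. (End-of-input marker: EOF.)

FIRST(x <stmt> <stmt>) = { x } and FIRST(<stmts> w <stmts>) = { x, y }.
Both contain x, so the two alternatives are not disjoint — LL(1) conflict.

Yes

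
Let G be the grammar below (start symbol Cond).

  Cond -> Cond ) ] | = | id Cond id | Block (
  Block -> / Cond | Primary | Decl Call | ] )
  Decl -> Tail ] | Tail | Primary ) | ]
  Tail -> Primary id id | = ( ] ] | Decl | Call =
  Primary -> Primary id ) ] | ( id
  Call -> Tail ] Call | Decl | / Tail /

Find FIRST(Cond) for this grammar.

From Cond -> Cond ) ]: add FIRST(Cond) = { (, /, =, ], id }.
Cond -> = contributes {=}.
Cond -> id Cond id contributes {id}.
From Cond -> Block (: add FIRST(Block) = { (, /, =, ] }.
Union: FIRST(Cond) = { (, /, =, ], id }.

{ (, /, =, ], id }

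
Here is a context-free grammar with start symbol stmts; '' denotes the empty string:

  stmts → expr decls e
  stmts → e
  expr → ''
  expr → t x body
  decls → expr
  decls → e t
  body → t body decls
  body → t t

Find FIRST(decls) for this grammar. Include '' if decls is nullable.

From decls → expr: add FIRST(expr) = { t, '' } (including '' since expr is nullable).
decls → e t contributes {e}.
Union: FIRST(decls) = { e, t, '' }.

{ e, t, '' }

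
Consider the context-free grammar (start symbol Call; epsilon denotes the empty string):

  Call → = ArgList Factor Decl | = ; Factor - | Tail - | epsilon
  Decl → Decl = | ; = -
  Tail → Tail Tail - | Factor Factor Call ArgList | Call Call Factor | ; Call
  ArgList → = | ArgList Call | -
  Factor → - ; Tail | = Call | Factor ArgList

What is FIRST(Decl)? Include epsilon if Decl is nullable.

{ ; }

From Decl → Decl =: add FIRST(Decl) = { ; }.
Decl → ; = - contributes {;}.
Union: FIRST(Decl) = { ; }.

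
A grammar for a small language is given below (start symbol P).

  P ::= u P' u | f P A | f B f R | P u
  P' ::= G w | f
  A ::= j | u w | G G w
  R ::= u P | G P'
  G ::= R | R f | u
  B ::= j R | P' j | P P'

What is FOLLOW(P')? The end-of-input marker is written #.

{ #, f, j, u, w }

In P ::= u P' u: add FIRST(u) = { u }.
In R ::= G P': P' is at the end, add FOLLOW(R) = { #, f, j, u, w }.
In B ::= P' j: add FIRST(j) = { j }.
In B ::= P P': P' is at the end, add FOLLOW(B) = { f }.
Union: FOLLOW(P') = { #, f, j, u, w }.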